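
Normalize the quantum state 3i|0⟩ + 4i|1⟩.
0.6i|0⟩ + 0.8i|1⟩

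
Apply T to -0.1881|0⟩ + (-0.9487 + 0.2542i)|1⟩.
-0.1881|0⟩ + (-0.8506 - 0.4911i)|1⟩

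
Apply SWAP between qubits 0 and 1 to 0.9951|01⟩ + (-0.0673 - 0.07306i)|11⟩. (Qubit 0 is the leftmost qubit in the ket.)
0.9951|10⟩ + (-0.0673 - 0.07306i)|11⟩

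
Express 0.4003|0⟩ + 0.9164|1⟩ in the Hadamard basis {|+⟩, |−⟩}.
0.931|+⟩ - 0.3649|−⟩

With |ψ⟩ = α|0⟩ + β|1⟩, the Hadamard-basis coefficients are ⟨+|ψ⟩ = (α + β)/√2 and ⟨−|ψ⟩ = (α − β)/√2.
Here α = 0.4003, β = 0.9164: (α + β)/√2 = 0.931, (α − β)/√2 = -0.3649.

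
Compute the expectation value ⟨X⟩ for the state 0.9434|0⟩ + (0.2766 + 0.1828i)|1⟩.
0.5219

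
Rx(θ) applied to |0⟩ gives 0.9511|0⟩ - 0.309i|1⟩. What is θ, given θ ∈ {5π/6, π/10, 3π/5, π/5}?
π/5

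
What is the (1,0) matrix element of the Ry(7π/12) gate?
0.7934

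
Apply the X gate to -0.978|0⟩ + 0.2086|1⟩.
0.2086|0⟩ - 0.978|1⟩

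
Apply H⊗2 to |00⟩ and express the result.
1/2|00⟩ + 1/2|01⟩ + 1/2|10⟩ + 1/2|11⟩

H⊗2 gives amp(|y⟩) = (1/2) Σ_x (−1)^(x·y) amp(|x⟩), where x·y is the number of positions in which both x and y have a 1.
|00⟩: (1)/2 = 1/2
|01⟩: (1)/2 = 1/2
|10⟩: (1)/2 = 1/2
|11⟩: (1)/2 = 1/2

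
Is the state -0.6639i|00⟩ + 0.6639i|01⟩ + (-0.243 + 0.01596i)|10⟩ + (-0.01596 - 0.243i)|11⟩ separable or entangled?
Entangled

Writing the state as a|00⟩ + b|01⟩ + c|10⟩ + d|11⟩, it is a product state iff ad − bc = 0.
Here (a, b, c, d) = (-0.6639i, 0.6639i, (-0.243 + 0.01596i), (-0.01596 - 0.243i)): ad − bc = (-0.6639i)(-0.01596 - 0.243i) − (0.6639i)(-0.243 + 0.01596i) = (-0.1507 + 0.1719i) ≠ 0, so the state is entangled.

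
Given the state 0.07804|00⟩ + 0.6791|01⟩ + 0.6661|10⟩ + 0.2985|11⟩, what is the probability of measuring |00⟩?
0.00609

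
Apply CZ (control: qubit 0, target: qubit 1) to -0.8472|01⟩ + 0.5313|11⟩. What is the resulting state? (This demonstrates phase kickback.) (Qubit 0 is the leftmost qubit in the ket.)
-0.8472|01⟩ - 0.5313|11⟩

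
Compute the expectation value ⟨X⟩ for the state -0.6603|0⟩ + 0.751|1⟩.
-0.9918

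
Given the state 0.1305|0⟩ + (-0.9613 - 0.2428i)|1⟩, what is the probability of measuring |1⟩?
0.983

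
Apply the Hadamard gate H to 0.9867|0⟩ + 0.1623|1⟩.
0.8125|0⟩ + 0.5829|1⟩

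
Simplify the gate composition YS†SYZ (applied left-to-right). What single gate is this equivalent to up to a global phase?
Z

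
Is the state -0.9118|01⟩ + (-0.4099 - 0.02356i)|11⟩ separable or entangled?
Separable

Writing the state as a|00⟩ + b|01⟩ + c|10⟩ + d|11⟩, it is a product state iff ad − bc = 0.
Here (a, b, c, d) = (0, -0.9118, 0, (-0.4099 - 0.02356i)): ad − bc = (0)(-0.4099 - 0.02356i) − (-0.9118)(0) = 0, so the state is separable.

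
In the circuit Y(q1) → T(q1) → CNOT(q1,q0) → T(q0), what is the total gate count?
4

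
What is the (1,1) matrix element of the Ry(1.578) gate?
0.7046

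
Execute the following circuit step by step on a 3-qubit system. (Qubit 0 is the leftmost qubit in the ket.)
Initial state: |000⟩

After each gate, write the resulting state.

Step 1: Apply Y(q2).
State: i|001⟩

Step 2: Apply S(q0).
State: i|001⟩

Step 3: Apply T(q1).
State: i|001⟩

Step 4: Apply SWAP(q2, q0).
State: i|100⟩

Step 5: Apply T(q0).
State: (-1/√2 + (1/√2)i)|100⟩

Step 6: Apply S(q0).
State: (-1/√2 - (1/√2)i)|100⟩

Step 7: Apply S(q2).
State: (-1/√2 - (1/√2)i)|100⟩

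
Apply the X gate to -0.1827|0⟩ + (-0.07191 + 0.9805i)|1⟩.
(-0.07191 + 0.9805i)|0⟩ - 0.1827|1⟩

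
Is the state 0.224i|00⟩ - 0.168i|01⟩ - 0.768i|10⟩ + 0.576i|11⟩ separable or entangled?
Separable

Writing the state as a|00⟩ + b|01⟩ + c|10⟩ + d|11⟩, it is a product state iff ad − bc = 0.
Here (a, b, c, d) = (0.224i, -0.168i, -0.768i, 0.576i): ad − bc = (0.224i)(0.576i) − (-0.168i)(-0.768i) = 0, so the state is separable.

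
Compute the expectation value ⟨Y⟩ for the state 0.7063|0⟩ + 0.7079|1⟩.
0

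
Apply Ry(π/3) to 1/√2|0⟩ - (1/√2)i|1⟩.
(0.6124 + (1/√8)i)|0⟩ + (1/√8 - 0.6124i)|1⟩

Ry(π/3) = [[cos(θ/2), −sin(θ/2)], [sin(θ/2), cos(θ/2)]]; θ = π/3, cos(θ/2) ≈ 0.866025, sin(θ/2) ≈ 0.5.
With a = amp(|0⟩) = 1/√2 and b = amp(|1⟩) = -(1/√2)i:
new amp(|0⟩) = (0.866025)·a + (-0.5)·b = (0.6124 + (1/√8)i)
new amp(|1⟩) = (0.5)·a + (0.866025)·b = (1/√8 - 0.6124i)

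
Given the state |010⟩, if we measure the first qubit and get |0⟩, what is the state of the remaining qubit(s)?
|10⟩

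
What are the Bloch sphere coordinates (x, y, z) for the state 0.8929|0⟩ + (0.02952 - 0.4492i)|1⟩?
(0.05272, -0.8022, 0.5946)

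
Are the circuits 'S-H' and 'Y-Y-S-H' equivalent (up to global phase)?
Yes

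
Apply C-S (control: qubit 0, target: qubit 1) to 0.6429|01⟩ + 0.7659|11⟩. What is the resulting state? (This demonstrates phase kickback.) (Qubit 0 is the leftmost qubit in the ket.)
0.6429|01⟩ + 0.7659i|11⟩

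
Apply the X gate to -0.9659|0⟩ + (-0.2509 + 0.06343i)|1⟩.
(-0.2509 + 0.06343i)|0⟩ - 0.9659|1⟩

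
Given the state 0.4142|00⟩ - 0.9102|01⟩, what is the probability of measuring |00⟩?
0.1716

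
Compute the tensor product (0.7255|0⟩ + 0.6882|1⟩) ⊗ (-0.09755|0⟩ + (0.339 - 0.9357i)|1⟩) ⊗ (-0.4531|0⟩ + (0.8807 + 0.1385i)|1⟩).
0.03207|000⟩ + (-0.06233 - 0.009802i)|001⟩ + (-0.1114 + 0.3076i)|010⟩ + (0.3106 - 0.5638i)|011⟩ + 0.03042|100⟩ + (-0.05912 - 0.009298i)|101⟩ + (-0.1057 + 0.2918i)|110⟩ + (0.2947 - 0.5348i)|111⟩

amp(|b₁b₂…⟩) = product of the factor amplitudes for bits b₁, b₂, …; only kets whose every factor amplitude is nonzero survive.
|000⟩: (0.7255)(-0.09755)(-0.4531) = 0.03207
|001⟩: (0.7255)(-0.09755)(0.8807 + 0.1385i) = (-0.06233 - 0.009802i)
|010⟩: (0.7255)(0.339 - 0.9357i)(-0.4531) = (-0.1114 + 0.3076i)
|011⟩: (0.7255)(0.339 - 0.9357i)(0.8807 + 0.1385i) = (0.3106 - 0.5638i)
|100⟩: (0.6882)(-0.09755)(-0.4531) = 0.03042
|101⟩: (0.6882)(-0.09755)(0.8807 + 0.1385i) = (-0.05912 - 0.009298i)
|110⟩: (0.6882)(0.339 - 0.9357i)(-0.4531) = (-0.1057 + 0.2918i)
|111⟩: (0.6882)(0.339 - 0.9357i)(0.8807 + 0.1385i) = (0.2947 - 0.5348i)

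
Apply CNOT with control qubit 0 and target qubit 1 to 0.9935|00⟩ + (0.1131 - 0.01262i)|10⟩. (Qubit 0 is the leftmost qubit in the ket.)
0.9935|00⟩ + (0.1131 - 0.01262i)|11⟩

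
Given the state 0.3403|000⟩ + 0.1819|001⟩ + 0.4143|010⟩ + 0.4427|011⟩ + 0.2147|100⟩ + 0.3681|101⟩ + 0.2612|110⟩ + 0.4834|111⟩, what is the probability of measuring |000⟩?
0.1158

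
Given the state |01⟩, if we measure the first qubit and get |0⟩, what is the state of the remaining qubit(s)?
|1⟩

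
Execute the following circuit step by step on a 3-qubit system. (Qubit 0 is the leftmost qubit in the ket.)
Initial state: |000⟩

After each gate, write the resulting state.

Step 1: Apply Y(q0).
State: i|100⟩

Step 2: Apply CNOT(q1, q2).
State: i|100⟩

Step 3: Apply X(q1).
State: i|110⟩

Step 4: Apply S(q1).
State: -|110⟩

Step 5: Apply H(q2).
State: -1/√2|110⟩ - 1/√2|111⟩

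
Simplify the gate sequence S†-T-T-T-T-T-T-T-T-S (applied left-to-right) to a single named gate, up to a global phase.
I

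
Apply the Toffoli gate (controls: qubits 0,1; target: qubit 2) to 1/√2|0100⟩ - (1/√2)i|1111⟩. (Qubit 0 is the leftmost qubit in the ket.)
1/√2|0100⟩ - (1/√2)i|1101⟩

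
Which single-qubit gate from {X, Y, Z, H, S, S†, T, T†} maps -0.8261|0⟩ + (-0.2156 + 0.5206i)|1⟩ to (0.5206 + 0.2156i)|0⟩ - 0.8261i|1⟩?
Y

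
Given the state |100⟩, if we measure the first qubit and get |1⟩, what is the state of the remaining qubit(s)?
|00⟩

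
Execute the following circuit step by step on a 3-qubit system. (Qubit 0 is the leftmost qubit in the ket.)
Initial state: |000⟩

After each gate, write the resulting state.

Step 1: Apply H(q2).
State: 1/√2|000⟩ + 1/√2|001⟩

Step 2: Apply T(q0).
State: 1/√2|000⟩ + 1/√2|001⟩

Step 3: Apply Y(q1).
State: (1/√2)i|010⟩ + (1/√2)i|011⟩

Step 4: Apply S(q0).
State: (1/√2)i|010⟩ + (1/√2)i|011⟩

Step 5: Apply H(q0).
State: (1/2)i|010⟩ + (1/2)i|011⟩ + (1/2)i|110⟩ + (1/2)i|111⟩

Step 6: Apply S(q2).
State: (1/2)i|010⟩ - 1/2|011⟩ + (1/2)i|110⟩ - 1/2|111⟩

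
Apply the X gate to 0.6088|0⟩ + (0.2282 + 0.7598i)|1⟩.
(0.2282 + 0.7598i)|0⟩ + 0.6088|1⟩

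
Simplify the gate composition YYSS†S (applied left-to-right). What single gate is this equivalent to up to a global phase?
S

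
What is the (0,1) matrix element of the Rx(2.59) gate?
-0.9622i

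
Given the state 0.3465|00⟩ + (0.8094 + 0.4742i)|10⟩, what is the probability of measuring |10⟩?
0.88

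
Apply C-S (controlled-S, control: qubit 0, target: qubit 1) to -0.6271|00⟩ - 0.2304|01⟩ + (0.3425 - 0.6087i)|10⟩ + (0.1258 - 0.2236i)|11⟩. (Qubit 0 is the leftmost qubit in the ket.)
-0.6271|00⟩ - 0.2304|01⟩ + (0.3425 - 0.6087i)|10⟩ + (0.2236 + 0.1258i)|11⟩

C-S leaves the control-|0⟩ kets |00⟩, |01⟩ unchanged and applies S to qubit 1 on the control-|1⟩ pair (|10⟩, |11⟩).
S = [[1, 0], [0, i]].
With a = amp(|10⟩) = (0.3425 - 0.6087i) and b = amp(|11⟩) = (0.1258 - 0.2236i):
new amp(|10⟩) = (1)·a = (0.3425 - 0.6087i)
new amp(|11⟩) = (i)·b = (0.2236 + 0.1258i)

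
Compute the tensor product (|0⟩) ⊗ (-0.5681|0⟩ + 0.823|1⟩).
-0.5681|00⟩ + 0.823|01⟩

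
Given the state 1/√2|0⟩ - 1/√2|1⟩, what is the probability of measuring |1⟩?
1/2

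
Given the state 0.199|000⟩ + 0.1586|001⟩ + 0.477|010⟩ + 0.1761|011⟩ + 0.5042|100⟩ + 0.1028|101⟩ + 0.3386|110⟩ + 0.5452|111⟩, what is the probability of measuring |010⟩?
0.2275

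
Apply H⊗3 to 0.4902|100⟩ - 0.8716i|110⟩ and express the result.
(0.1733 - 0.3082i)|000⟩ + (0.1733 - 0.3082i)|001⟩ + (0.1733 + 0.3082i)|010⟩ + (0.1733 + 0.3082i)|011⟩ + (-0.1733 + 0.3082i)|100⟩ + (-0.1733 + 0.3082i)|101⟩ + (-0.1733 - 0.3082i)|110⟩ + (-0.1733 - 0.3082i)|111⟩

H⊗3 gives amp(|y⟩) = (1/2√2) Σ_x (−1)^(x·y) amp(|x⟩), where x·y is the number of positions in which both x and y have a 1.
|000⟩: (0.4902 - 0.8716i)/(2√2) = (0.1733 - 0.3082i)
|001⟩: (0.4902 - 0.8716i)/(2√2) = (0.1733 - 0.3082i)
|010⟩: (0.4902 + 0.8716i)/(2√2) = (0.1733 + 0.3082i)
|011⟩: (0.4902 + 0.8716i)/(2√2) = (0.1733 + 0.3082i)
|100⟩: (-0.4902 + 0.8716i)/(2√2) = (-0.1733 + 0.3082i)
|101⟩: (-0.4902 + 0.8716i)/(2√2) = (-0.1733 + 0.3082i)
|110⟩: (-0.4902 - 0.8716i)/(2√2) = (-0.1733 - 0.3082i)
|111⟩: (-0.4902 - 0.8716i)/(2√2) = (-0.1733 - 0.3082i)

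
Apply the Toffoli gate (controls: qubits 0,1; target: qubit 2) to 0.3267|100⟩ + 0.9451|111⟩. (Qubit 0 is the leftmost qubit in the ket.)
0.3267|100⟩ + 0.9451|110⟩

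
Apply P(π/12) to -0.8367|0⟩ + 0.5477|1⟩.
-0.8367|0⟩ + (0.529 + 0.1418i)|1⟩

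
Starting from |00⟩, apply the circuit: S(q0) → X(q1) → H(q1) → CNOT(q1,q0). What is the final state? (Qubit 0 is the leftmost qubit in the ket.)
1/√2|00⟩ - 1/√2|11⟩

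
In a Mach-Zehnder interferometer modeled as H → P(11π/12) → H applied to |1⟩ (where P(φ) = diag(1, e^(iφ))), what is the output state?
(0.983 - 0.1294i)|0⟩ + (0.01704 + 0.1294i)|1⟩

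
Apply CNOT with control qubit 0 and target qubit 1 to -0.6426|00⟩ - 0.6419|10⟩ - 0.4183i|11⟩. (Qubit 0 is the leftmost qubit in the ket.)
-0.6426|00⟩ - 0.4183i|10⟩ - 0.6419|11⟩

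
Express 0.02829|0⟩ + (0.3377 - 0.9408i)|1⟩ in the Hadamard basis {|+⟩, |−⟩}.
(0.2588 - 0.6652i)|+⟩ + (-0.2188 + 0.6652i)|−⟩

With |ψ⟩ = α|0⟩ + β|1⟩, the Hadamard-basis coefficients are ⟨+|ψ⟩ = (α + β)/√2 and ⟨−|ψ⟩ = (α − β)/√2.
Here α = 0.02829, β = (0.3377 - 0.9408i): (α + β)/√2 = (0.2588 - 0.6652i), (α − β)/√2 = (-0.2188 + 0.6652i).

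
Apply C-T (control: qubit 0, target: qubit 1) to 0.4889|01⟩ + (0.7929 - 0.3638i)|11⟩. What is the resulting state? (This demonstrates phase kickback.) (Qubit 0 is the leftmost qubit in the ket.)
0.4889|01⟩ + (0.8179 + 0.3034i)|11⟩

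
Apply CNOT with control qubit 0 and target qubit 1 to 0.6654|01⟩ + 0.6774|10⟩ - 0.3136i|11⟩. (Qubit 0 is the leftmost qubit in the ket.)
0.6654|01⟩ - 0.3136i|10⟩ + 0.6774|11⟩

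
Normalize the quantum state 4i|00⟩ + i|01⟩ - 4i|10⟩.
0.6963i|00⟩ + 0.1741i|01⟩ - 0.6963i|10⟩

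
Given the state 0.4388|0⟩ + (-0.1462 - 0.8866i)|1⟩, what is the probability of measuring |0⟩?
0.1925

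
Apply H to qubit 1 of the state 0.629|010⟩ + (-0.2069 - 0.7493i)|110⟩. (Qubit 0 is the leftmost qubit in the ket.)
0.4448|000⟩ - 0.4448|010⟩ + (-0.1463 - 0.5298i)|100⟩ + (0.1463 + 0.5298i)|110⟩

H on qubit 1 mixes each pair of kets that differ only in qubit 1: amplitudes (a, b) of (|…0…⟩, |…1…⟩) become ((a + b)/√2, (a − b)/√2). Kets absent from the input have amplitude 0.
(|000⟩, |010⟩): (a, b) = (0, 0.629) → (0.4448, -0.4448)
(|100⟩, |110⟩): (a, b) = (0, (-0.2069 - 0.7493i)) → ((-0.1463 - 0.5298i), (0.1463 + 0.5298i))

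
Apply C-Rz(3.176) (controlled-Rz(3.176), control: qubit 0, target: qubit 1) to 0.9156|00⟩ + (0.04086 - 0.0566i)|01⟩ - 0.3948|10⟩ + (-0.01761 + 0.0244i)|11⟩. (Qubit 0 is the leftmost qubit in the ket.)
0.9156|00⟩ + (0.04086 - 0.0566i)|01⟩ + (0.006792 + 0.3947i)|10⟩ + (-0.02409 - 0.01803i)|11⟩

C-Rz(3.176) leaves the control-|0⟩ kets |00⟩, |01⟩ unchanged and applies Rz(3.176) to qubit 1 on the control-|1⟩ pair (|10⟩, |11⟩).
Rz(3.176) = [[e^(−iθ/2), 0], [0, e^(iθ/2)]] with e^(±iθ/2) = cos(θ/2) ± i·sin(θ/2); θ = 3.176, cos(θ/2) ≈ -0.0172028, sin(θ/2) ≈ 0.999852.
With a = amp(|10⟩) = -0.3948 and b = amp(|11⟩) = (-0.01761 + 0.0244i):
new amp(|10⟩) = (-0.0172028 - 0.999852i)·a = (0.006792 + 0.3947i)
new amp(|11⟩) = (-0.0172028 + 0.999852i)·b = (-0.02409 - 0.01803i)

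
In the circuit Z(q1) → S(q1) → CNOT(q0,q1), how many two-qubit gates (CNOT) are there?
1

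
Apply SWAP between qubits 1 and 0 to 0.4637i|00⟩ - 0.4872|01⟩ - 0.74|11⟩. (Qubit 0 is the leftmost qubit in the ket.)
0.4637i|00⟩ - 0.4872|10⟩ - 0.74|11⟩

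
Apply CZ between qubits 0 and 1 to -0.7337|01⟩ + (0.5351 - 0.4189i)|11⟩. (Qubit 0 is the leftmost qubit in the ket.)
-0.7337|01⟩ + (-0.5351 + 0.4189i)|11⟩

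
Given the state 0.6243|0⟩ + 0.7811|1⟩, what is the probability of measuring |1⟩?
0.6101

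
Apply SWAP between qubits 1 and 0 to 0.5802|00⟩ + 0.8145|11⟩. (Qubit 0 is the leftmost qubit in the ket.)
0.5802|00⟩ + 0.8145|11⟩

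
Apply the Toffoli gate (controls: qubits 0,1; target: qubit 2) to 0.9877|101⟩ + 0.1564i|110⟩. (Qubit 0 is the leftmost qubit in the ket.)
0.9877|101⟩ + 0.1564i|111⟩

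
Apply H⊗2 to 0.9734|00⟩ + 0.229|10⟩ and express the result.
0.6012|00⟩ + 0.6012|01⟩ + 0.3722|10⟩ + 0.3722|11⟩

H⊗2 gives amp(|y⟩) = (1/2) Σ_x (−1)^(x·y) amp(|x⟩), where x·y is the number of positions in which both x and y have a 1.
|00⟩: (0.9734 + 0.229)/2 = 0.6012
|01⟩: (0.9734 + 0.229)/2 = 0.6012
|10⟩: (0.9734 - 0.229)/2 = 0.3722
|11⟩: (0.9734 - 0.229)/2 = 0.3722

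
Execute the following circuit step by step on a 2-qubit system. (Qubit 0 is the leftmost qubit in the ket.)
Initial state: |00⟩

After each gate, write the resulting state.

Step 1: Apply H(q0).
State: 1/√2|00⟩ + 1/√2|10⟩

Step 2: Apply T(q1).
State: 1/√2|00⟩ + 1/√2|10⟩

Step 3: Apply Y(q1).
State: (1/√2)i|01⟩ + (1/√2)i|11⟩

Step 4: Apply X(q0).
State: (1/√2)i|01⟩ + (1/√2)i|11⟩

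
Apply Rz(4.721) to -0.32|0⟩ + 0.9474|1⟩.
(0.2272 + 0.2253i)|0⟩ + (-0.6728 + 0.667i)|1⟩

Rz(4.721) = [[e^(−iθ/2), 0], [0, e^(iθ/2)]] with e^(±iθ/2) = cos(θ/2) ± i·sin(θ/2); θ = 4.721, cos(θ/2) ≈ -0.710145, sin(θ/2) ≈ 0.704056.
With a = amp(|0⟩) = -0.32 and b = amp(|1⟩) = 0.9474:
new amp(|0⟩) = (-0.710145 - 0.704056i)·a = (0.2272 + 0.2253i)
new amp(|1⟩) = (-0.710145 + 0.704056i)·b = (-0.6728 + 0.667i)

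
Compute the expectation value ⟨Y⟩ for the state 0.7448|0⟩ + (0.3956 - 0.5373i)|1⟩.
-0.8004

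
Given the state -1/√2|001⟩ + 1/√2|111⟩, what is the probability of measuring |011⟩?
0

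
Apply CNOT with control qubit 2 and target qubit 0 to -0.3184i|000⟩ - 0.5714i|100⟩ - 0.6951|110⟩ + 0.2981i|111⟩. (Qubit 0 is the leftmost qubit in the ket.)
-0.3184i|000⟩ + 0.2981i|011⟩ - 0.5714i|100⟩ - 0.6951|110⟩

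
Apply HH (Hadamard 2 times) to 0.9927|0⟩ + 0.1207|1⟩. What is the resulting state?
0.9927|0⟩ + 0.1207|1⟩

H² = I, so an even number of Hadamards cancels: H^2 = I and the state is unchanged.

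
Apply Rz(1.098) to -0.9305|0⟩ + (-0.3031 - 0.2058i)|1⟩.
(-0.7938 + 0.4856i)|0⟩ + (-0.1512 - 0.3337i)|1⟩

Rz(1.098) = [[e^(−iθ/2), 0], [0, e^(iθ/2)]] with e^(±iθ/2) = cos(θ/2) ± i·sin(θ/2); θ = 1.098, cos(θ/2) ≈ 0.853047, sin(θ/2) ≈ 0.521834.
With a = amp(|0⟩) = -0.9305 and b = amp(|1⟩) = (-0.3031 - 0.2058i):
new amp(|0⟩) = (0.853047 - 0.521834i)·a = (-0.7938 + 0.4856i)
new amp(|1⟩) = (0.853047 + 0.521834i)·b = (-0.1512 - 0.3337i)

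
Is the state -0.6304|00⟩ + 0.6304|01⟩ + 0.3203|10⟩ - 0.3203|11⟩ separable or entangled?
Separable

Writing the state as a|00⟩ + b|01⟩ + c|10⟩ + d|11⟩, it is a product state iff ad − bc = 0.
Here (a, b, c, d) = (-0.6304, 0.6304, 0.3203, -0.3203): ad − bc = (-0.6304)(-0.3203) − (0.6304)(0.3203) = 0, so the state is separable.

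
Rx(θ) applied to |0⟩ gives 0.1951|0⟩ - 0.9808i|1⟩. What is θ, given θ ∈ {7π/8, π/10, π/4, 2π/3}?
7π/8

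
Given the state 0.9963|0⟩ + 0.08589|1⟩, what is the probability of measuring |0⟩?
0.9926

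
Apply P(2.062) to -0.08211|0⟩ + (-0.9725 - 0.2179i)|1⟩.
-0.08211|0⟩ + (0.6509 - 0.7547i)|1⟩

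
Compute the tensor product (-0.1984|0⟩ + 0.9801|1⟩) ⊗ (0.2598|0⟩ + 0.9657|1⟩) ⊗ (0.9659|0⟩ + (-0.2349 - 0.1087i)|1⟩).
-0.04979|000⟩ + (0.01211 + 0.005603i)|001⟩ - 0.1851|010⟩ + (0.04501 + 0.02083i)|011⟩ + 0.2459|100⟩ + (-0.05981 - 0.02768i)|101⟩ + 0.9142|110⟩ + (-0.2223 - 0.1029i)|111⟩

amp(|b₁b₂…⟩) = product of the factor amplitudes for bits b₁, b₂, …; only kets whose every factor amplitude is nonzero survive.
|000⟩: (-0.1984)(0.2598)(0.9659) = -0.04979
|001⟩: (-0.1984)(0.2598)(-0.2349 - 0.1087i) = (0.01211 + 0.005603i)
|010⟩: (-0.1984)(0.9657)(0.9659) = -0.1851
|011⟩: (-0.1984)(0.9657)(-0.2349 - 0.1087i) = (0.04501 + 0.02083i)
|100⟩: (0.9801)(0.2598)(0.9659) = 0.2459
|101⟩: (0.9801)(0.2598)(-0.2349 - 0.1087i) = (-0.05981 - 0.02768i)
|110⟩: (0.9801)(0.9657)(0.9659) = 0.9142
|111⟩: (0.9801)(0.9657)(-0.2349 - 0.1087i) = (-0.2223 - 0.1029i)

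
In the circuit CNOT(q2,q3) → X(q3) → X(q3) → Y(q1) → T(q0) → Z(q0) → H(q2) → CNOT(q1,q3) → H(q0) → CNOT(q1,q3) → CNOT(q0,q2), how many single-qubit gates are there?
7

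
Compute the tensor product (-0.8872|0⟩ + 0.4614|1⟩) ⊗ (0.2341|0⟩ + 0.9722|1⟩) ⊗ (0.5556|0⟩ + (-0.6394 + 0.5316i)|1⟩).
-0.1154|000⟩ + (0.1328 - 0.1104i)|001⟩ - 0.4792|010⟩ + (0.5515 - 0.4585i)|011⟩ + 0.06001|100⟩ + (-0.06906 + 0.05742i)|101⟩ + 0.2492|110⟩ + (-0.2868 + 0.2385i)|111⟩

amp(|b₁b₂…⟩) = product of the factor amplitudes for bits b₁, b₂, …; only kets whose every factor amplitude is nonzero survive.
|000⟩: (-0.8872)(0.2341)(0.5556) = -0.1154
|001⟩: (-0.8872)(0.2341)(-0.6394 + 0.5316i) = (0.1328 - 0.1104i)
|010⟩: (-0.8872)(0.9722)(0.5556) = -0.4792
|011⟩: (-0.8872)(0.9722)(-0.6394 + 0.5316i) = (0.5515 - 0.4585i)
|100⟩: (0.4614)(0.2341)(0.5556) = 0.06001
|101⟩: (0.4614)(0.2341)(-0.6394 + 0.5316i) = (-0.06906 + 0.05742i)
|110⟩: (0.4614)(0.9722)(0.5556) = 0.2492
|111⟩: (0.4614)(0.9722)(-0.6394 + 0.5316i) = (-0.2868 + 0.2385i)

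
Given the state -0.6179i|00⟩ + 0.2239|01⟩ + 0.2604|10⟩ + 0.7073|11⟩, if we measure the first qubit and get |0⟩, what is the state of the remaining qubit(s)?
-0.9402i|0⟩ + 0.3407|1⟩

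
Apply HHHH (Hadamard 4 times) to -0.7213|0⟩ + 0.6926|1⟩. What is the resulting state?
-0.7213|0⟩ + 0.6926|1⟩

H² = I, so an even number of Hadamards cancels: H^4 = I and the state is unchanged.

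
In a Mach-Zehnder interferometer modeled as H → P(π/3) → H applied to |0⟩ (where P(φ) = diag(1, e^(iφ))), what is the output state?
(0.75 + 0.433i)|0⟩ + (0.25 - 0.433i)|1⟩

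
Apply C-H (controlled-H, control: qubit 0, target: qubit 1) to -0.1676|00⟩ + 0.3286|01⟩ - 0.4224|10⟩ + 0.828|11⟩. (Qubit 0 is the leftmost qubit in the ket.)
-0.1676|00⟩ + 0.3286|01⟩ + 0.2868|10⟩ - 0.8842|11⟩

C-H leaves the control-|0⟩ kets |00⟩, |01⟩ unchanged and applies H to qubit 1 on the control-|1⟩ pair (|10⟩, |11⟩).
H = [[1/√2, 1/√2], [1/√2, -1/√2]].
With a = amp(|10⟩) = -0.4224 and b = amp(|11⟩) = 0.828:
new amp(|10⟩) = (1/√2)·a + (1/√2)·b = 0.2868
new amp(|11⟩) = (1/√2)·a + (-1/√2)·b = -0.8842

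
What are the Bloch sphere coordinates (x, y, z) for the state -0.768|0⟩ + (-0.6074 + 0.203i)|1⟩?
(0.933, -0.3118, 0.1797)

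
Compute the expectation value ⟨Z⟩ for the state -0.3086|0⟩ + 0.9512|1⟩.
-0.8095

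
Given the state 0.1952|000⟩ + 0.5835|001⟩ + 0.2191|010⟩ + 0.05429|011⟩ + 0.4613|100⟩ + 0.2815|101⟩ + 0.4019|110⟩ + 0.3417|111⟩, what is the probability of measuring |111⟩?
0.1168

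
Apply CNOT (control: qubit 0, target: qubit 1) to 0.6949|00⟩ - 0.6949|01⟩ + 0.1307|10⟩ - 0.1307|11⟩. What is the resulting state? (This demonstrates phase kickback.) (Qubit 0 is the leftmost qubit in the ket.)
0.6949|00⟩ - 0.6949|01⟩ - 0.1307|10⟩ + 0.1307|11⟩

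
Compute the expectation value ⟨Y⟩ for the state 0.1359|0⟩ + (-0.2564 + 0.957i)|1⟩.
0.2601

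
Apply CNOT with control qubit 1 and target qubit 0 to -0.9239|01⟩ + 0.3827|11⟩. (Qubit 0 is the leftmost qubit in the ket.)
0.3827|01⟩ - 0.9239|11⟩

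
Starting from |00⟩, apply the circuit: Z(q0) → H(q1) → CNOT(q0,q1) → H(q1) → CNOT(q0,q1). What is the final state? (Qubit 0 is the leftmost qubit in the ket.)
|00⟩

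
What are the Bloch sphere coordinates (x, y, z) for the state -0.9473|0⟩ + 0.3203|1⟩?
(-0.6068, 0, 0.7948)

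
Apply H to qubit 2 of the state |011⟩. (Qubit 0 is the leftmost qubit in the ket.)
1/√2|010⟩ - 1/√2|011⟩

H on qubit 2 mixes each pair of kets that differ only in qubit 2: amplitudes (a, b) of (|…0…⟩, |…1…⟩) become ((a + b)/√2, (a − b)/√2). Kets absent from the input have amplitude 0.
(|010⟩, |011⟩): (a, b) = (0, 1) → (1/√2, -1/√2)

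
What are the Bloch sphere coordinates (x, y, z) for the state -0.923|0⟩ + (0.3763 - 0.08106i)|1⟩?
(-0.6946, 0.1496, 0.7038)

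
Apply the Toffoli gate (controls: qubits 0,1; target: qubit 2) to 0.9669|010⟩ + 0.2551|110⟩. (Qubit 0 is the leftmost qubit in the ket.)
0.9669|010⟩ + 0.2551|111⟩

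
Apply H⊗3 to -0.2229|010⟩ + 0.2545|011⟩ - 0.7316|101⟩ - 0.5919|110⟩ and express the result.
-0.4568|000⟩ - 0.1194|001⟩ - 0.06056|010⟩ + 0.6367|011⟩ + 0.4791|100⟩ - 0.2182|101⟩ + 0.03822|110⟩ - 0.2991|111⟩

H⊗3 gives amp(|y⟩) = (1/2√2) Σ_x (−1)^(x·y) amp(|x⟩), where x·y is the number of positions in which both x and y have a 1.
|000⟩: (-0.2229 + 0.2545 - 0.7316 - 0.5919)/(2√2) = -0.4568
|001⟩: (-0.2229 - 0.2545 + 0.7316 - 0.5919)/(2√2) = -0.1194
|010⟩: (0.2229 - 0.2545 - 0.7316 + 0.5919)/(2√2) = -0.06056
|011⟩: (0.2229 + 0.2545 + 0.7316 + 0.5919)/(2√2) = 0.6367
|100⟩: (-0.2229 + 0.2545 + 0.7316 + 0.5919)/(2√2) = 0.4791
|101⟩: (-0.2229 - 0.2545 - 0.7316 + 0.5919)/(2√2) = -0.2182
|110⟩: (0.2229 - 0.2545 + 0.7316 - 0.5919)/(2√2) = 0.03822
|111⟩: (0.2229 + 0.2545 - 0.7316 - 0.5919)/(2√2) = -0.2991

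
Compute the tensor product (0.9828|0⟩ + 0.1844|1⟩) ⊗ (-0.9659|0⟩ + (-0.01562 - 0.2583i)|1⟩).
-0.9493|00⟩ + (-0.01535 - 0.2539i)|01⟩ - 0.1781|10⟩ + (-0.00288 - 0.04763i)|11⟩

amp(|b₁b₂…⟩) = product of the factor amplitudes for bits b₁, b₂, …; only kets whose every factor amplitude is nonzero survive.
|00⟩: (0.9828)(-0.9659) = -0.9493
|01⟩: (0.9828)(-0.01562 - 0.2583i) = (-0.01535 - 0.2539i)
|10⟩: (0.1844)(-0.9659) = -0.1781
|11⟩: (0.1844)(-0.01562 - 0.2583i) = (-0.00288 - 0.04763i)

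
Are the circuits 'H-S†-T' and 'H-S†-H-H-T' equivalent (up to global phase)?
Yes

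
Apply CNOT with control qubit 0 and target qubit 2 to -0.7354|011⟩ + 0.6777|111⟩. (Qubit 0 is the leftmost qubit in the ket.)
-0.7354|011⟩ + 0.6777|110⟩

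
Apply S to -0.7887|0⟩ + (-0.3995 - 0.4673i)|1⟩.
-0.7887|0⟩ + (0.4673 - 0.3995i)|1⟩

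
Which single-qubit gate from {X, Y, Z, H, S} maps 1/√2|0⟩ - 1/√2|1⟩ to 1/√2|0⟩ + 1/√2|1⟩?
Z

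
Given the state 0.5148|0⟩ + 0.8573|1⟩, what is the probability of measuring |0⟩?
0.265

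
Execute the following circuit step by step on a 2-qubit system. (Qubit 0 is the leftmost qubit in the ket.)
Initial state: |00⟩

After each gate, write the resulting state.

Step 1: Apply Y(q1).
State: i|01⟩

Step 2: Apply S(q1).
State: -|01⟩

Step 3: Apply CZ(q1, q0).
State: -|01⟩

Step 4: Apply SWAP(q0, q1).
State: -|10⟩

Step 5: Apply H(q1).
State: -1/√2|10⟩ - 1/√2|11⟩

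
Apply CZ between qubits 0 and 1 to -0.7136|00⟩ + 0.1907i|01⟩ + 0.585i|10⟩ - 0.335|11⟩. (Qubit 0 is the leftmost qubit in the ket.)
-0.7136|00⟩ + 0.1907i|01⟩ + 0.585i|10⟩ + 0.335|11⟩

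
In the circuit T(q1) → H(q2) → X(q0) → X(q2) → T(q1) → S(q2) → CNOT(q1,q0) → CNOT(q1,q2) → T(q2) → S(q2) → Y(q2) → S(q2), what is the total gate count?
12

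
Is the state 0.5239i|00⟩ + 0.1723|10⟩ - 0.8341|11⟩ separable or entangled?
Entangled

Writing the state as a|00⟩ + b|01⟩ + c|10⟩ + d|11⟩, it is a product state iff ad − bc = 0.
Here (a, b, c, d) = (0.5239i, 0, 0.1723, -0.8341): ad − bc = (0.5239i)(-0.8341) − (0)(0.1723) = -0.437i ≠ 0, so the state is entangled.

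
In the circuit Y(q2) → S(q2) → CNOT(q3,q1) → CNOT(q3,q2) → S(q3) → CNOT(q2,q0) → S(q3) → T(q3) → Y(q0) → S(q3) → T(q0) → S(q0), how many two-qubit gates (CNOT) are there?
3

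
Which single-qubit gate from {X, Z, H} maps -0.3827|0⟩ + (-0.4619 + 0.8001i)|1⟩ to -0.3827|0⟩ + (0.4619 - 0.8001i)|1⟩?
Z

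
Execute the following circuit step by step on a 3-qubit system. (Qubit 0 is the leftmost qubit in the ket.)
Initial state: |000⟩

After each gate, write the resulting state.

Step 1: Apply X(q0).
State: |100⟩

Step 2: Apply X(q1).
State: |110⟩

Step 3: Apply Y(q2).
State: i|111⟩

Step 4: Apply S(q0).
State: -|111⟩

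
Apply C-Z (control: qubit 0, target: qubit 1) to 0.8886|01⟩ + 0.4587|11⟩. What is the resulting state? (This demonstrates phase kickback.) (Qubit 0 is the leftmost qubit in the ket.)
0.8886|01⟩ - 0.4587|11⟩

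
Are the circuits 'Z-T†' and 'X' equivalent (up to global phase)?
No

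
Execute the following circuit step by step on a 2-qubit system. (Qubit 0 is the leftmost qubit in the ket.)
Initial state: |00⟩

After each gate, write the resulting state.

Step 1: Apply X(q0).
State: |10⟩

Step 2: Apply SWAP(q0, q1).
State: |01⟩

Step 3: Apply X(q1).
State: |00⟩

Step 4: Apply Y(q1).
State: i|01⟩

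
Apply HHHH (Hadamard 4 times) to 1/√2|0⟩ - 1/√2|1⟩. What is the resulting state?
1/√2|0⟩ - 1/√2|1⟩

H² = I, so an even number of Hadamards cancels: H^4 = I and the state is unchanged.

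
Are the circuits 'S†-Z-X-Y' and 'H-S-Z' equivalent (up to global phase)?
No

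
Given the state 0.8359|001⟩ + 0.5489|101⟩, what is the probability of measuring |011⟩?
0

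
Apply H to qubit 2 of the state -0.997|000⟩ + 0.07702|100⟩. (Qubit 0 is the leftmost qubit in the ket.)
-0.705|000⟩ - 0.705|001⟩ + 0.05446|100⟩ + 0.05446|101⟩

H on qubit 2 mixes each pair of kets that differ only in qubit 2: amplitudes (a, b) of (|…0…⟩, |…1…⟩) become ((a + b)/√2, (a − b)/√2). Kets absent from the input have amplitude 0.
(|000⟩, |001⟩): (a, b) = (-0.997, 0) → (-0.705, -0.705)
(|100⟩, |101⟩): (a, b) = (0.07702, 0) → (0.05446, 0.05446)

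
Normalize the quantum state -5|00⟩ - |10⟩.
-0.9806|00⟩ - 0.1961|10⟩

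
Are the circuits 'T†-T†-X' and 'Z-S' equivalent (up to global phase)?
No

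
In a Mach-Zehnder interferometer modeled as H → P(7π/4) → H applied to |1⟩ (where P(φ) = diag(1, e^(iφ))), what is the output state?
(0.1464 + (1/√8)i)|0⟩ + (0.8536 - (1/√8)i)|1⟩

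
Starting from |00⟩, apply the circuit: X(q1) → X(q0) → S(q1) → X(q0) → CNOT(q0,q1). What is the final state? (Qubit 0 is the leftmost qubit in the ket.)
i|01⟩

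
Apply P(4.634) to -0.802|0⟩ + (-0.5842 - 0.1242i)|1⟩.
-0.802|0⟩ + (-0.07807 + 0.5921i)|1⟩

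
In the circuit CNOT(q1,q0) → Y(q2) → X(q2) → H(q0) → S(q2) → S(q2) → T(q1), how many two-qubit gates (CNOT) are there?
1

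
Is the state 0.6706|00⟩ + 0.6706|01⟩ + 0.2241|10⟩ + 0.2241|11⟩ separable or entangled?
Separable

Writing the state as a|00⟩ + b|01⟩ + c|10⟩ + d|11⟩, it is a product state iff ad − bc = 0.
Here (a, b, c, d) = (0.6706, 0.6706, 0.2241, 0.2241): ad − bc = (0.6706)(0.2241) − (0.6706)(0.2241) = 0, so the state is separable.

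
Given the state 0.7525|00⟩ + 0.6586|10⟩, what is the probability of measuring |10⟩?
0.4338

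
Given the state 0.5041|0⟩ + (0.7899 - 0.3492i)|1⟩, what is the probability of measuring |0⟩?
0.2541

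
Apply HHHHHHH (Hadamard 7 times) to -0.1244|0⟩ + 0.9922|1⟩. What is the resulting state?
0.6136|0⟩ - 0.7896|1⟩

H² = I, so H^7 = H: a single Hadamard. With (a, b) = (-0.1244, 0.9922), H gives ((a + b)/√2, (a − b)/√2) = (0.6136, -0.7896).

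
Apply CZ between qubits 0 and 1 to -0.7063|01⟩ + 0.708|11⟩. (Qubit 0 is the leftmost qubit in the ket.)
-0.7063|01⟩ - 0.708|11⟩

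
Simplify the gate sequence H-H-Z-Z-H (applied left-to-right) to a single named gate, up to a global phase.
H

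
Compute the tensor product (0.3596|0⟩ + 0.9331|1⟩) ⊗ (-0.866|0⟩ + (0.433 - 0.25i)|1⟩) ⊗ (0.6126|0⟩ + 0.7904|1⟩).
-0.1908|000⟩ - 0.2461|001⟩ + (0.09539 - 0.05507i)|010⟩ + (0.1231 - 0.07106i)|011⟩ - 0.495|100⟩ - 0.6387|101⟩ + (0.2475 - 0.1429i)|110⟩ + (0.3193 - 0.1844i)|111⟩

amp(|b₁b₂…⟩) = product of the factor amplitudes for bits b₁, b₂, …; only kets whose every factor amplitude is nonzero survive.
|000⟩: (0.3596)(-0.866)(0.6126) = -0.1908
|001⟩: (0.3596)(-0.866)(0.7904) = -0.2461
|010⟩: (0.3596)(0.433 - 0.25i)(0.6126) = (0.09539 - 0.05507i)
|011⟩: (0.3596)(0.433 - 0.25i)(0.7904) = (0.1231 - 0.07106i)
|100⟩: (0.9331)(-0.866)(0.6126) = -0.495
|101⟩: (0.9331)(-0.866)(0.7904) = -0.6387
|110⟩: (0.9331)(0.433 - 0.25i)(0.6126) = (0.2475 - 0.1429i)
|111⟩: (0.9331)(0.433 - 0.25i)(0.7904) = (0.3193 - 0.1844i)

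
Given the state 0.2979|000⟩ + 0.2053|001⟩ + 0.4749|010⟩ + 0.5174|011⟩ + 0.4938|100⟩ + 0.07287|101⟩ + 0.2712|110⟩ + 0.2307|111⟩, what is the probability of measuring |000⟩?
0.08874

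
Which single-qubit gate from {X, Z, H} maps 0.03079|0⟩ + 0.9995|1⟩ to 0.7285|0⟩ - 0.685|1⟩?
H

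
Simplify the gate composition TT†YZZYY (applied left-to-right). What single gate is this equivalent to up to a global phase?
Y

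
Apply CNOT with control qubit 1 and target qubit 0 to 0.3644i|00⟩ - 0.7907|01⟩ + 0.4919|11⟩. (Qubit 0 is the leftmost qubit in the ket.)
0.3644i|00⟩ + 0.4919|01⟩ - 0.7907|11⟩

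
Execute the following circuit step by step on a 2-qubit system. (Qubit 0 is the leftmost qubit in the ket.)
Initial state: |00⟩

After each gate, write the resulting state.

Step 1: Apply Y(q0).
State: i|10⟩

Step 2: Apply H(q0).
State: (1/√2)i|00⟩ - (1/√2)i|10⟩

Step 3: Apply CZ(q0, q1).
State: (1/√2)i|00⟩ - (1/√2)i|10⟩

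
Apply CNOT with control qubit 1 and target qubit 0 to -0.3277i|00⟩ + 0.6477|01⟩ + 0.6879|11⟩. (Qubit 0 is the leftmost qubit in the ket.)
-0.3277i|00⟩ + 0.6879|01⟩ + 0.6477|11⟩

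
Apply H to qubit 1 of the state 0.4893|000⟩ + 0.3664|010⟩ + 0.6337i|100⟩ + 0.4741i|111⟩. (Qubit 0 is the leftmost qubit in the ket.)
0.6051|000⟩ + 0.0869|010⟩ + 0.4481i|100⟩ + 0.3352i|101⟩ + 0.4481i|110⟩ - 0.3352i|111⟩

H on qubit 1 mixes each pair of kets that differ only in qubit 1: amplitudes (a, b) of (|…0…⟩, |…1…⟩) become ((a + b)/√2, (a − b)/√2). Kets absent from the input have amplitude 0.
(|000⟩, |010⟩): (a, b) = (0.4893, 0.3664) → (0.6051, 0.0869)
(|100⟩, |110⟩): (a, b) = (0.6337i, 0) → (0.4481i, 0.4481i)
(|101⟩, |111⟩): (a, b) = (0, 0.4741i) → (0.3352i, -0.3352i)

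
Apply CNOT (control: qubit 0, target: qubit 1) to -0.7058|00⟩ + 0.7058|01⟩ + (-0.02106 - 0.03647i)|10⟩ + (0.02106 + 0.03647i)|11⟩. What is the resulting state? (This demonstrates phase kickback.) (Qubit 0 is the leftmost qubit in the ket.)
-0.7058|00⟩ + 0.7058|01⟩ + (0.02106 + 0.03647i)|10⟩ + (-0.02106 - 0.03647i)|11⟩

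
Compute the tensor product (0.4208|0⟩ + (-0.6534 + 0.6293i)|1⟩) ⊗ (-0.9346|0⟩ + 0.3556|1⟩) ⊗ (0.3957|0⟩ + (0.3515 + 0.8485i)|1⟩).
-0.1556|000⟩ + (-0.1382 - 0.3337i)|001⟩ + 0.05921|010⟩ + (0.0526 + 0.127i)|011⟩ + (0.2416 - 0.2327i)|100⟩ + (0.7137 + 0.3114i)|101⟩ + (-0.09194 + 0.08855i)|110⟩ + (-0.2715 - 0.1185i)|111⟩

amp(|b₁b₂…⟩) = product of the factor amplitudes for bits b₁, b₂, …; only kets whose every factor amplitude is nonzero survive.
|000⟩: (0.4208)(-0.9346)(0.3957) = -0.1556
|001⟩: (0.4208)(-0.9346)(0.3515 + 0.8485i) = (-0.1382 - 0.3337i)
|010⟩: (0.4208)(0.3556)(0.3957) = 0.05921
|011⟩: (0.4208)(0.3556)(0.3515 + 0.8485i) = (0.0526 + 0.127i)
|100⟩: (-0.6534 + 0.6293i)(-0.9346)(0.3957) = (0.2416 - 0.2327i)
|101⟩: (-0.6534 + 0.6293i)(-0.9346)(0.3515 + 0.8485i) = (0.7137 + 0.3114i)
|110⟩: (-0.6534 + 0.6293i)(0.3556)(0.3957) = (-0.09194 + 0.08855i)
|111⟩: (-0.6534 + 0.6293i)(0.3556)(0.3515 + 0.8485i) = (-0.2715 - 0.1185i)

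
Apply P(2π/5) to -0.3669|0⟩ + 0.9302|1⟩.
-0.3669|0⟩ + (0.2874 + 0.8847i)|1⟩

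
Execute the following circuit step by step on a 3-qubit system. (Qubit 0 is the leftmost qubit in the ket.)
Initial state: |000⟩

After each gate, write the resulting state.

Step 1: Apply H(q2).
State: 1/√2|000⟩ + 1/√2|001⟩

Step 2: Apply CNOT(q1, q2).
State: 1/√2|000⟩ + 1/√2|001⟩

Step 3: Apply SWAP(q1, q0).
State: 1/√2|000⟩ + 1/√2|001⟩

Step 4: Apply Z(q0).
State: 1/√2|000⟩ + 1/√2|001⟩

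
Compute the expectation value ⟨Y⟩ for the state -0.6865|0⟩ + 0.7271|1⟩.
0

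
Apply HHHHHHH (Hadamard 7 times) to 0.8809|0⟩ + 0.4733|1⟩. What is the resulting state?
0.9576|0⟩ + 0.2882|1⟩

H² = I, so H^7 = H: a single Hadamard. With (a, b) = (0.8809, 0.4733), H gives ((a + b)/√2, (a − b)/√2) = (0.9576, 0.2882).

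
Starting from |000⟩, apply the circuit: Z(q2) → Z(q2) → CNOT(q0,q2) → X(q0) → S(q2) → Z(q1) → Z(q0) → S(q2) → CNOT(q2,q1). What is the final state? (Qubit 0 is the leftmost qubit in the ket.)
-|100⟩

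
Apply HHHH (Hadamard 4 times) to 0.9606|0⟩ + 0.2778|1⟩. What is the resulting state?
0.9606|0⟩ + 0.2778|1⟩

H² = I, so an even number of Hadamards cancels: H^4 = I and the state is unchanged.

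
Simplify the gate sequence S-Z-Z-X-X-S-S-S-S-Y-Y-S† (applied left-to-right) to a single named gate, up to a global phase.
I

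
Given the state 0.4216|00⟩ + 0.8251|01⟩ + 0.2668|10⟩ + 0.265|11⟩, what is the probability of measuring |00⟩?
0.1777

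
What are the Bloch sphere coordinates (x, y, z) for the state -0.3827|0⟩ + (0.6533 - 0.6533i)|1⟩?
(-0.5, 0.5, -0.7071)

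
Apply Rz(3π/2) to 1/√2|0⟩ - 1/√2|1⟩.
(-1/2 - (1/2)i)|0⟩ + (1/2 - (1/2)i)|1⟩

Rz(3π/2) = [[e^(−iθ/2), 0], [0, e^(iθ/2)]] with e^(±iθ/2) = cos(θ/2) ± i·sin(θ/2); θ = 3π/2, cos(θ/2) ≈ -0.707107, sin(θ/2) ≈ 0.707107.
With a = amp(|0⟩) = 1/√2 and b = amp(|1⟩) = -1/√2:
new amp(|0⟩) = (-0.707107 - 0.707107i)·a = (-1/2 - (1/2)i)
new amp(|1⟩) = (-0.707107 + 0.707107i)·b = (1/2 - (1/2)i)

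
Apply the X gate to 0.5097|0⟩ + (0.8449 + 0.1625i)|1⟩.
(0.8449 + 0.1625i)|0⟩ + 0.5097|1⟩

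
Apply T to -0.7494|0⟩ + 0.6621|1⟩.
-0.7494|0⟩ + (0.4682 + 0.4682i)|1⟩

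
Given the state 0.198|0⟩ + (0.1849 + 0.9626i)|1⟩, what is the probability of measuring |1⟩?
0.9608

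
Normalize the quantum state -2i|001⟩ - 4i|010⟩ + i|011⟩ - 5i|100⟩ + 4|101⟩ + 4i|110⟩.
-0.2265i|001⟩ - 0.4529i|010⟩ + 0.1132i|011⟩ - 0.5661i|100⟩ + 0.4529|101⟩ + 0.4529i|110⟩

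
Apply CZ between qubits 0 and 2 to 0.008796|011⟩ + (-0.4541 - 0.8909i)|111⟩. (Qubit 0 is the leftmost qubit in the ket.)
0.008796|011⟩ + (0.4541 + 0.8909i)|111⟩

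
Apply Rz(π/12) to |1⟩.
(0.9914 + 0.1305i)|1⟩

Rz(π/12) = [[e^(−iθ/2), 0], [0, e^(iθ/2)]] with e^(±iθ/2) = cos(θ/2) ± i·sin(θ/2); θ = π/12, cos(θ/2) ≈ 0.991445, sin(θ/2) ≈ 0.130526.
With a = amp(|0⟩) = 0 and b = amp(|1⟩) = 1:
new amp(|0⟩) = (0.991445 - 0.130526i)·a = 0
new amp(|1⟩) = (0.991445 + 0.130526i)·b = (0.9914 + 0.1305i)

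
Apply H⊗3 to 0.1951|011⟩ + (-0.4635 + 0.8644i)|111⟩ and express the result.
(-0.09489 + 0.3056i)|000⟩ + (0.09489 - 0.3056i)|001⟩ + (0.09489 - 0.3056i)|010⟩ + (-0.09489 + 0.3056i)|011⟩ + (0.2329 - 0.3056i)|100⟩ + (-0.2329 + 0.3056i)|101⟩ + (-0.2329 + 0.3056i)|110⟩ + (0.2329 - 0.3056i)|111⟩

H⊗3 gives amp(|y⟩) = (1/2√2) Σ_x (−1)^(x·y) amp(|x⟩), where x·y is the number of positions in which both x and y have a 1.
|000⟩: (0.1951 + (-0.4635 + 0.8644i))/(2√2) = (-0.09489 + 0.3056i)
|001⟩: (-0.1951 - (-0.4635 + 0.8644i))/(2√2) = (0.09489 - 0.3056i)
|010⟩: (-0.1951 - (-0.4635 + 0.8644i))/(2√2) = (0.09489 - 0.3056i)
|011⟩: (0.1951 + (-0.4635 + 0.8644i))/(2√2) = (-0.09489 + 0.3056i)
|100⟩: (0.1951 - (-0.4635 + 0.8644i))/(2√2) = (0.2329 - 0.3056i)
|101⟩: (-0.1951 + (-0.4635 + 0.8644i))/(2√2) = (-0.2329 + 0.3056i)
|110⟩: (-0.1951 + (-0.4635 + 0.8644i))/(2√2) = (-0.2329 + 0.3056i)
|111⟩: (0.1951 - (-0.4635 + 0.8644i))/(2√2) = (0.2329 - 0.3056i)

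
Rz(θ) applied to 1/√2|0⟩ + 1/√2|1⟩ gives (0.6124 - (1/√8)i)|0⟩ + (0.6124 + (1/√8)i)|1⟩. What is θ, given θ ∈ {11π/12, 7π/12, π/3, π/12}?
π/3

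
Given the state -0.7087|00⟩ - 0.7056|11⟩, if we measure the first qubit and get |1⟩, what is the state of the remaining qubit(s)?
-|1⟩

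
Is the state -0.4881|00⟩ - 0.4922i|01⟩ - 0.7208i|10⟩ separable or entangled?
Entangled

Writing the state as a|00⟩ + b|01⟩ + c|10⟩ + d|11⟩, it is a product state iff ad − bc = 0.
Here (a, b, c, d) = (-0.4881, -0.4922i, -0.7208i, 0): ad − bc = (-0.4881)(0) − (-0.4922i)(-0.7208i) = 0.3548 ≠ 0, so the state is entangled.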